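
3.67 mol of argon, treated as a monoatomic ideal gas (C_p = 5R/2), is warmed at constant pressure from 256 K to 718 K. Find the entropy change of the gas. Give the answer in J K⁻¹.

ΔS = 78.7 J/K

At constant pressure, ΔS = nC_p ln(T₂/T₁) with C_p = 5R/2 = 20.79 J mol⁻¹ K⁻¹.
ΔS = 3.67 × 20.79 × ln(718/256) = 78.7 J/K.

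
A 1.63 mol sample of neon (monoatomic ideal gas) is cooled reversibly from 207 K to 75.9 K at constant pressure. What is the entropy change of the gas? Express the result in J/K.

At constant pressure, ΔS = nC_p ln(T₂/T₁) with C_p = 5R/2 = 20.79 J mol⁻¹ K⁻¹.
ΔS = 1.63 × 20.79 × ln(75.9/207) = -34 J/K.

ΔS = -34 J/K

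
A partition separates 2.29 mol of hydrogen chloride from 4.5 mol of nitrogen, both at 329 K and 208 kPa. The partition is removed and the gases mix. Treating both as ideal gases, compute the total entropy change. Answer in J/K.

Mole fractions: x_A = 2.29/6.79 = 0.337, x_B = 0.663.
ΔS_mix = −R(n_A ln x_A + n_B ln x_B) = −8.314 × (2.29 ln 0.337 + 4.5 ln 0.663) = 36.1 J/K.

ΔS_mix = 36.1 J/K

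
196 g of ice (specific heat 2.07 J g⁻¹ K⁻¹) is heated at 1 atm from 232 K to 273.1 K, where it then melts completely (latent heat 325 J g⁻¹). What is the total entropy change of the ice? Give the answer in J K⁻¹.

ΔS = 299 J/K

Warming step: ΔS₁ = m c ln(T_tr/T_i) = 196 × 2.07 × ln(273.1/232) = 66.17 J/K.
Phase change: ΔS₂ = +mL/T_tr = 196 × 325 / 273.1 = 233.2 J/K.
ΔS_total = (66.17) + (233.2) = 299 J/K.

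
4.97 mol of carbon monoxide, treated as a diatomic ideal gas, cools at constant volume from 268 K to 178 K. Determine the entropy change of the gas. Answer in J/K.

ΔS = -42.3 J/K

At constant volume, ΔS = nC_V ln(T₂/T₁) with C_V = 5R/2 = 20.79 J mol⁻¹ K⁻¹.
ΔS = 4.97 × 20.79 × ln(178/268) = -42.3 J/K.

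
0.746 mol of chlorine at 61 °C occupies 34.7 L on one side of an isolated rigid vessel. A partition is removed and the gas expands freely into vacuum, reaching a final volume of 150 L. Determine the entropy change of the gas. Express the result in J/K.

For an ideal gas in free expansion Q = 0 and W = 0, so T is unchanged.
Entropy is a state function; using a reversible isothermal path, ΔS_gas = nR ln(V₂/V₁) = 0.746 × 8.314 × ln(150/34.7) = 9.08 J/K.

ΔS_gas = 9.08 J/K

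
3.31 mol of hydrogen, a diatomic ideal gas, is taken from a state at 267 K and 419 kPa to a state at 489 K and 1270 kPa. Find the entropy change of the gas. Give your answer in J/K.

ΔS = nC_p ln(T₂/T₁) − nR ln(P₂/P₁), with C_p = 7R/2 = 29.1 J mol⁻¹ K⁻¹ for a diatomic ideal gas.
ΔS = 3.31 × [29.1 × ln(489/267) − 8.314 × ln(1270/419)] = 27.8 J/K.

ΔS = 27.8 J/K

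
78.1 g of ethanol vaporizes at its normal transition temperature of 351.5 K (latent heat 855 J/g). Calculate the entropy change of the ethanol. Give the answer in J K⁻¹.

Heat absorbed by the substance: Q = mL = 78.1 × 855 = 66775.5 J.
At constant T, ΔS = Q_rev/T = 66775.5 / 351.5 = 190 J/K.

ΔS = 190 J/K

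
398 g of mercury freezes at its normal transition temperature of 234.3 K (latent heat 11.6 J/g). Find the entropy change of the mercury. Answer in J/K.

ΔS = -19.7 J/K

Heat released by the substance: Q = −mL = −398 × 11.6 = −4616.8 J.
At constant T, ΔS = Q_rev/T = −4616.8 / 234.3 = -19.7 J/K.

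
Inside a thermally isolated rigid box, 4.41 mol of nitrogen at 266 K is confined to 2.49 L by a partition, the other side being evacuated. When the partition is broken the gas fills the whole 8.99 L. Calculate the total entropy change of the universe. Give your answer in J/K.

No heat is exchanged and no work is done, so the ideal-gas temperature stays constant.
Entropy is a state function; using a reversible isothermal path, ΔS_gas = nR ln(V₂/V₁) = 4.41 × 8.314 × ln(8.99/2.49) = 47.1 J/K.
The insulated surroundings exchange no heat, so ΔS_surr = 0 and ΔS_universe = ΔS_gas.

ΔS_universe = 47.1 J/K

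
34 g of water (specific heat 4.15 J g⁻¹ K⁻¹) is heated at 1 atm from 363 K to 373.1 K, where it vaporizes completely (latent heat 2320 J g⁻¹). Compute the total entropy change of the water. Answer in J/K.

Warming step: ΔS₁ = m c ln(T_tr/T_i) = 34 × 4.15 × ln(373.1/363) = 3.872 J/K.
Phase change: ΔS₂ = +mL/T_tr = 34 × 2320 / 373.1 = 211.4 J/K.
ΔS_total = (3.872) + (211.4) = 215 J/K.

ΔS = 215 J/K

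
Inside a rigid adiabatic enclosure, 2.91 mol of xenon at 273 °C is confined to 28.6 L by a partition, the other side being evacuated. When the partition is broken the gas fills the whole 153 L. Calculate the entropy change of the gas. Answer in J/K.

ΔS_gas = 40.6 J/K

No heat is exchanged and no work is done, so the ideal-gas temperature stays constant.
Entropy is a state function; using a reversible isothermal path, ΔS_gas = nR ln(V₂/V₁) = 2.91 × 8.314 × ln(153/28.6) = 40.6 J/K.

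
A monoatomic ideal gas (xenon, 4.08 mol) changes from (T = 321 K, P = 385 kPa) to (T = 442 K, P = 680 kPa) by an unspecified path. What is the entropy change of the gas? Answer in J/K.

ΔS = nC_p ln(T₂/T₁) − nR ln(P₂/P₁), with C_p = 5R/2 = 20.79 J mol⁻¹ K⁻¹ for a monoatomic ideal gas.
ΔS = 4.08 × [20.79 × ln(442/321) − 8.314 × ln(680/385)] = 7.83 J/K.

ΔS = 7.83 J/K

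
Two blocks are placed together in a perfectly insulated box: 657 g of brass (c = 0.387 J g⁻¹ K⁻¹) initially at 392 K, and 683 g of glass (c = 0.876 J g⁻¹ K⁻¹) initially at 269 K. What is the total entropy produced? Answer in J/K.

Energy balance: T_f = (m₁c₁T₁ + m₂c₂T₂)/(m₁c₁ + m₂c₂) = 305.68 K.
ΔS₁ = m₁c₁ ln(T_f/T₁) = 254.259 × ln(305.68/392) = -63.24 J/K.
ΔS₂ = m₂c₂ ln(T_f/T₂) = 598.308 × ln(305.68/269) = 76.48 J/K.
ΔS_total = -63.24 + 76.48 = 13.2 J/K.

ΔS_total = 13.2 J/K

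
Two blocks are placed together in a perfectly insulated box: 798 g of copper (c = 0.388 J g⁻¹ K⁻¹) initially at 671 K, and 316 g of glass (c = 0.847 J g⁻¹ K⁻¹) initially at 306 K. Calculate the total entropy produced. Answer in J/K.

ΔS_total = 42.4 J/K

Energy balance: T_f = (m₁c₁T₁ + m₂c₂T₂)/(m₁c₁ + m₂c₂) = 501.77 K.
ΔS₁ = m₁c₁ ln(T_f/T₁) = 309.624 × ln(501.77/671) = -89.99 J/K.
ΔS₂ = m₂c₂ ln(T_f/T₂) = 267.652 × ln(501.77/306) = 132.4 J/K.
ΔS_total = -89.99 + 132.4 = 42.4 J/K.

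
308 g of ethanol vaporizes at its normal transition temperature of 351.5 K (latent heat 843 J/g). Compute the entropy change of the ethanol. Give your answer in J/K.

ΔS = 739 J/K

Heat absorbed by the substance: Q = mL = 308 × 843 = 259644 J.
At constant T, ΔS = Q_rev/T = 259644 / 351.5 = 739 J/K.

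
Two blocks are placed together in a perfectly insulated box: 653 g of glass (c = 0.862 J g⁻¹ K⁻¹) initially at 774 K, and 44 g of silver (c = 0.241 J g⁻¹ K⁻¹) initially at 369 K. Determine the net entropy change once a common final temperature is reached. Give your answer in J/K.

ΔS_total = 2.28 J/K

Energy balance: T_f = (m₁c₁T₁ + m₂c₂T₂)/(m₁c₁ + m₂c₂) = 766.51 K.
ΔS₁ = m₁c₁ ln(T_f/T₁) = 562.886 × ln(766.51/774) = -5.473 J/K.
ΔS₂ = m₂c₂ ln(T_f/T₂) = 10.604 × ln(766.51/369) = 7.752 J/K.
ΔS_total = -5.473 + 7.752 = 2.28 J/K.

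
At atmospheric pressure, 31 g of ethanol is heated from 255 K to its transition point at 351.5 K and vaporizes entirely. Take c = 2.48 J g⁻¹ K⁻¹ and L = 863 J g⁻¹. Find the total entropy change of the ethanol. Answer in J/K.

ΔS = 101 J/K

Warming step: ΔS₁ = m c ln(T_tr/T_i) = 31 × 2.48 × ln(351.5/255) = 24.67 J/K.
Phase change: ΔS₂ = +mL/T_tr = 31 × 863 / 351.5 = 76.11 J/K.
ΔS_total = (24.67) + (76.11) = 101 J/K.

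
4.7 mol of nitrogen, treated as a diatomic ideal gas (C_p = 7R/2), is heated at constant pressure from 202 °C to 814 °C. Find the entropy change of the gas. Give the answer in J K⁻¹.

In kelvin: T₁ = 475.15 K, T₂ = 1087.15 K. At constant pressure, ΔS = nC_p ln(T₂/T₁) with C_p = 7R/2 = 29.1 J mol⁻¹ K⁻¹.
ΔS = 4.7 × 29.1 × ln(1087.15/475.15) = 113 J/K.

ΔS = 113 J/K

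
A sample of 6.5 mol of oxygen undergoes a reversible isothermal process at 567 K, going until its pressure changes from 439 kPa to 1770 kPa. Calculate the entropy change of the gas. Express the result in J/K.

ΔS_gas = -75.3 J/K

For an isothermal ideal gas ΔS_gas = nR ln(P₁/P₂) = 6.5 × 8.314 × ln(439/1770) = -75.3 J/K.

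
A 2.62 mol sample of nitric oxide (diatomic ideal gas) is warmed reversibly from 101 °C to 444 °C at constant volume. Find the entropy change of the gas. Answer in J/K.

ΔS = 35.4 J/K

In kelvin: T₁ = 374.15 K, T₂ = 717.15 K. At constant volume, ΔS = nC_V ln(T₂/T₁) with C_V = 5R/2 = 20.79 J mol⁻¹ K⁻¹.
ΔS = 2.62 × 20.79 × ln(717.15/374.15) = 35.4 J/K.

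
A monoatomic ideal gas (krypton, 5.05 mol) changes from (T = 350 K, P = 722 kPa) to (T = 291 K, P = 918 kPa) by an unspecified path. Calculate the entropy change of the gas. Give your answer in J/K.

ΔS = -29.5 J/K

ΔS = nC_p ln(T₂/T₁) − nR ln(P₂/P₁), with C_p = 5R/2 = 20.79 J mol⁻¹ K⁻¹ for a monoatomic ideal gas.
ΔS = 5.05 × [20.79 × ln(291/350) − 8.314 × ln(918/722)] = -29.5 J/K.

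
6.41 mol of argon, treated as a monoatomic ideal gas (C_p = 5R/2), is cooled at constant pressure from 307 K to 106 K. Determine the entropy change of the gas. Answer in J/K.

ΔS = -142 J/K

At constant pressure, ΔS = nC_p ln(T₂/T₁) with C_p = 5R/2 = 20.79 J mol⁻¹ K⁻¹.
ΔS = 6.41 × 20.79 × ln(106/307) = -142 J/K.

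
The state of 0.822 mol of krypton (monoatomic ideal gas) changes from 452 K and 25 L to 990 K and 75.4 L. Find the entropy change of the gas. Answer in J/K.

ΔS = 15.6 J/K

Entropy is a state function: ΔS = nC_V ln(T₂/T₁) + nR ln(V₂/V₁), with C_V = 3R/2 = 12.47 J mol⁻¹ K⁻¹ for a monoatomic ideal gas.
ΔS = 0.822 × [12.47 × ln(990/452) + 8.314 × ln(75.4/25)] = 15.6 J/K.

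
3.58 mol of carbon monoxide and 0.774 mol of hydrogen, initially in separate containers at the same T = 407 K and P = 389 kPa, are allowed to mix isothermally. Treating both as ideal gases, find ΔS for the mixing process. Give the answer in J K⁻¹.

ΔS_mix = 16.9 J/K

Mole fractions: x_A = 3.58/4.35 = 0.822, x_B = 0.178.
ΔS_mix = −R(n_A ln x_A + n_B ln x_B) = −8.314 × (3.58 ln 0.822 + 0.774 ln 0.178) = 16.9 J/K.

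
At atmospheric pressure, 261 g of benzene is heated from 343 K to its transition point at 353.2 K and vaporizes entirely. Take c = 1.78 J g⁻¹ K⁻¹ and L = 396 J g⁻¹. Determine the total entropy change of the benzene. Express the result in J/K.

Warming step: ΔS₁ = m c ln(T_tr/T_i) = 261 × 1.78 × ln(353.2/343) = 13.61 J/K.
Phase change: ΔS₂ = +mL/T_tr = 261 × 396 / 353.2 = 292.6 J/K.
ΔS_total = (13.61) + (292.6) = 306 J/K.

ΔS = 306 J/K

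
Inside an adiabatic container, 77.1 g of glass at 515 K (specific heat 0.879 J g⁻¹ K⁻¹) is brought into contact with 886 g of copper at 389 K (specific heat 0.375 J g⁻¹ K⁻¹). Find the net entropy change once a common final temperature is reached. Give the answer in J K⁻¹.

ΔS_total = 2.35 J/K

Energy balance: T_f = (m₁c₁T₁ + m₂c₂T₂)/(m₁c₁ + m₂c₂) = 410.35 K.
ΔS₁ = m₁c₁ ln(T_f/T₁) = 67.7709 × ln(410.35/515) = -15.4 J/K.
ΔS₂ = m₂c₂ ln(T_f/T₂) = 332.25 × ln(410.35/389) = 17.75 J/K.
ΔS_total = -15.4 + 17.75 = 2.35 J/K.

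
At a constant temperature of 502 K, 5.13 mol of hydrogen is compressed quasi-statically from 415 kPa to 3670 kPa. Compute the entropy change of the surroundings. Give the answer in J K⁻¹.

ΔS_surr = 93 J/K

For an isothermal ideal gas ΔS_gas = nR ln(P₁/P₂) = 5.13 × 8.314 × ln(415/3670) = -93 J/K.
The process is reversible, so ΔS_surr = −ΔS_gas = 93 J/K and ΔS_universe = 0.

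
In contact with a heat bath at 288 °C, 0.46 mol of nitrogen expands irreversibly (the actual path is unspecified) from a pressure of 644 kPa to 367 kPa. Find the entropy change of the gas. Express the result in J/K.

ΔS_gas = 2.15 J/K

Entropy is a state function, so ΔS_gas depends only on the end states.
For an isothermal ideal gas ΔS_gas = nR ln(P₁/P₂) = 0.46 × 8.314 × ln(644/367) = 2.15 J/K.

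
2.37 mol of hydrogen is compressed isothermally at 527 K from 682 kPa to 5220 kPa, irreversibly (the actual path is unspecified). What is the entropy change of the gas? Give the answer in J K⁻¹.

ΔS_gas = -40.1 J/K

Entropy is a state function, so ΔS_gas depends only on the end states.
For an isothermal ideal gas ΔS_gas = nR ln(P₁/P₂) = 2.37 × 8.314 × ln(682/5220) = -40.1 J/K.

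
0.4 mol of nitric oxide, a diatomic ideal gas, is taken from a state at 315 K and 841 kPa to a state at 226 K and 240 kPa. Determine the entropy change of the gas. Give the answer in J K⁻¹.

ΔS = 0.305 J/K

ΔS = nC_p ln(T₂/T₁) − nR ln(P₂/P₁), with C_p = 7R/2 = 29.1 J mol⁻¹ K⁻¹ for a diatomic ideal gas.
ΔS = 0.4 × [29.1 × ln(226/315) − 8.314 × ln(240/841)] = 0.305 J/K.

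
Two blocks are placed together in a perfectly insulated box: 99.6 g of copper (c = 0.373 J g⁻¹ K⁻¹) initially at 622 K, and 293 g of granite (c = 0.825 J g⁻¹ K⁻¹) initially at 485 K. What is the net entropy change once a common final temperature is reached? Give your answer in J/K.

ΔS_total = 1.06 J/K

Energy balance: T_f = (m₁c₁T₁ + m₂c₂T₂)/(m₁c₁ + m₂c₂) = 503.25 K.
ΔS₁ = m₁c₁ ln(T_f/T₁) = 37.1508 × ln(503.25/622) = -7.87 J/K.
ΔS₂ = m₂c₂ ln(T_f/T₂) = 241.725 × ln(503.25/485) = 8.929 J/K.
ΔS_total = -7.87 + 8.929 = 1.06 J/K.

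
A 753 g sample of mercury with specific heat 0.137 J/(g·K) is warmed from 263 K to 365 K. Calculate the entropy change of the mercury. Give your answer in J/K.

ΔS = 33.8 J/K

ΔS = ∫dQ_rev/T = m c ln(T₂/T₁) = 753 × 0.137 × ln(365/263) = 33.8 J/K.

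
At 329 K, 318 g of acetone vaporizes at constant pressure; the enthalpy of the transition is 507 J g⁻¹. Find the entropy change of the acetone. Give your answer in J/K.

Heat absorbed by the substance: Q = mL = 318 × 507 = 161226 J.
At constant T, ΔS = Q_rev/T = 161226 / 329 = 490 J/K.

ΔS = 490 J/K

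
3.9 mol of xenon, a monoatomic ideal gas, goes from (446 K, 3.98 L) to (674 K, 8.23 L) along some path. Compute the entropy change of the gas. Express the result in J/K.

ΔS = 43.6 J/K

Entropy is a state function: ΔS = nC_V ln(T₂/T₁) + nR ln(V₂/V₁), with C_V = 3R/2 = 12.47 J mol⁻¹ K⁻¹ for a monoatomic ideal gas.
ΔS = 3.9 × [12.47 × ln(674/446) + 8.314 × ln(8.23/3.98)] = 43.6 J/K.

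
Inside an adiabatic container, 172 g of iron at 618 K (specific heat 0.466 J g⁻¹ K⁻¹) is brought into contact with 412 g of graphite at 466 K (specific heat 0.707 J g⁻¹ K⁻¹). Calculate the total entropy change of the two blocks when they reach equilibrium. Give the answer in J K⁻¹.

Energy balance: T_f = (m₁c₁T₁ + m₂c₂T₂)/(m₁c₁ + m₂c₂) = 498.8 K.
ΔS₁ = m₁c₁ ln(T_f/T₁) = 80.152 × ln(498.8/618) = -17.175 J/K.
ΔS₂ = m₂c₂ ln(T_f/T₂) = 291.284 × ln(498.8/466) = 19.813 J/K.
ΔS_total = -17.175 + 19.813 = 2.64 J/K.

ΔS_total = 2.64 J/K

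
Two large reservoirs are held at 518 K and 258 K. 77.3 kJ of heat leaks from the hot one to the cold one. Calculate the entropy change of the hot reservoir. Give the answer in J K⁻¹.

The hot reservoir loses heat Q, so ΔS_hot = −Q/T_H = −77300/518 = -149 J/K.

ΔS_hot = -149 J/K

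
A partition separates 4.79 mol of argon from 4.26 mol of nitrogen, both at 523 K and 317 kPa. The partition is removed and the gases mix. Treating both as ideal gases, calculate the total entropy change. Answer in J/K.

ΔS_mix = 52 J/K

Mole fractions: x_A = 4.79/9.05 = 0.529, x_B = 0.471.
ΔS_mix = −R(n_A ln x_A + n_B ln x_B) = −8.314 × (4.79 ln 0.529 + 4.26 ln 0.471) = 52 J/K.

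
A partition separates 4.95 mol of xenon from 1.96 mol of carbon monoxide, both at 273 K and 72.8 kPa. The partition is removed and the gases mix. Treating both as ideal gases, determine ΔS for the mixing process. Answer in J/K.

Mole fractions: x_A = 4.95/6.91 = 0.716, x_B = 0.284.
ΔS_mix = −R(n_A ln x_A + n_B ln x_B) = −8.314 × (4.95 ln 0.716 + 1.96 ln 0.284) = 34.3 J/K.

ΔS_mix = 34.3 J/K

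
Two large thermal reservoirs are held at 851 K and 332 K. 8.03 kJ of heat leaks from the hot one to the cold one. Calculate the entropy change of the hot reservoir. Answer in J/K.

The hot reservoir loses heat Q, so ΔS_hot = −Q/T_H = −8030/851 = -9.44 J/K.

ΔS_hot = -9.44 J/K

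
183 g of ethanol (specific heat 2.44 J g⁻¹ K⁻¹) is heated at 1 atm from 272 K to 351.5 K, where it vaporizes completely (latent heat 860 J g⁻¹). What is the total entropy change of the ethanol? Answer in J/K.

ΔS = 562 J/K

Warming step: ΔS₁ = m c ln(T_tr/T_i) = 183 × 2.44 × ln(351.5/272) = 114.5 J/K.
Phase change: ΔS₂ = +mL/T_tr = 183 × 860 / 351.5 = 447.7 J/K.
ΔS_total = (114.5) + (447.7) = 562 J/K.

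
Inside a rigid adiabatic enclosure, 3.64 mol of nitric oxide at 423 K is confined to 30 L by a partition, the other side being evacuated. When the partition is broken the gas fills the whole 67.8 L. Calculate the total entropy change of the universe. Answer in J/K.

No heat is exchanged and no work is done, so the ideal-gas temperature stays constant.
Entropy is a state function; using a reversible isothermal path, ΔS_gas = nR ln(V₂/V₁) = 3.64 × 8.314 × ln(67.8/30) = 24.7 J/K.
The insulated surroundings exchange no heat, so ΔS_surr = 0 and ΔS_universe = ΔS_gas.

ΔS_universe = 24.7 J/K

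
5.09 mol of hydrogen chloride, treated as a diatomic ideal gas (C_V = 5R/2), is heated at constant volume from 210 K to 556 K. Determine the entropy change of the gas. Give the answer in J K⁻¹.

ΔS = 103 J/K

At constant volume, ΔS = nC_V ln(T₂/T₁) with C_V = 5R/2 = 20.79 J mol⁻¹ K⁻¹.
ΔS = 5.09 × 20.79 × ln(556/210) = 103 J/K.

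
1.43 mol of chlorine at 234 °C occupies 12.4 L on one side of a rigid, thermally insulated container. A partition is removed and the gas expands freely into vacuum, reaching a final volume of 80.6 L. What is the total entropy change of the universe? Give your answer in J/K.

ΔS_universe = 22.3 J/K

No heat is exchanged and no work is done, so the ideal-gas temperature stays constant.
Entropy is a state function; using a reversible isothermal path, ΔS_gas = nR ln(V₂/V₁) = 1.43 × 8.314 × ln(80.6/12.4) = 22.3 J/K.
The insulated surroundings exchange no heat, so ΔS_surr = 0 and ΔS_universe = ΔS_gas.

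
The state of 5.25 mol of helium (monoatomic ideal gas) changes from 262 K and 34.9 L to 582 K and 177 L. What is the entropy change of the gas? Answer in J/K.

ΔS = 123 J/K

Entropy is a state function: ΔS = nC_V ln(T₂/T₁) + nR ln(V₂/V₁), with C_V = 3R/2 = 12.47 J mol⁻¹ K⁻¹ for a monoatomic ideal gas.
ΔS = 5.25 × [12.47 × ln(582/262) + 8.314 × ln(177/34.9)] = 123 J/K.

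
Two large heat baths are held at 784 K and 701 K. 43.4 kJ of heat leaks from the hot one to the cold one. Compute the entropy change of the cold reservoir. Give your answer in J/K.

ΔS_cold = 61.9 J/K

The cold reservoir gains heat Q, so ΔS_cold = +Q/T_C = 43400/701 = 61.9 J/K.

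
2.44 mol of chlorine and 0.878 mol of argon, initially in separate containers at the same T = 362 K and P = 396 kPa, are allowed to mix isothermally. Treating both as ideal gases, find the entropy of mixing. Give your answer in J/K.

Mole fractions: x_A = 2.44/3.32 = 0.735, x_B = 0.265.
ΔS_mix = −R(n_A ln x_A + n_B ln x_B) = −8.314 × (2.44 ln 0.735 + 0.878 ln 0.265) = 15.9 J/K.

ΔS_mix = 15.9 J/K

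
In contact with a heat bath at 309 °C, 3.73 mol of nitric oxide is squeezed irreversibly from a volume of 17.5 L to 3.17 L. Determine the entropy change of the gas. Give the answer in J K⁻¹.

ΔS_gas = -53 J/K

Entropy is a state function, so ΔS_gas depends only on the end states.
For an isothermal ideal gas ΔS_gas = nR ln(V₂/V₁) = 3.73 × 8.314 × ln(3.17/17.5) = -53 J/K.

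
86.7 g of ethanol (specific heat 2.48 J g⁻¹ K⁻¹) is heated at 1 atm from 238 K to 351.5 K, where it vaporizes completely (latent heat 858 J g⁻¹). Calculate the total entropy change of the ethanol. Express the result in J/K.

Warming step: ΔS₁ = m c ln(T_tr/T_i) = 86.7 × 2.48 × ln(351.5/238) = 83.84 J/K.
Phase change: ΔS₂ = +mL/T_tr = 86.7 × 858 / 351.5 = 211.6 J/K.
ΔS_total = (83.84) + (211.6) = 295 J/K.

ΔS = 295 J/K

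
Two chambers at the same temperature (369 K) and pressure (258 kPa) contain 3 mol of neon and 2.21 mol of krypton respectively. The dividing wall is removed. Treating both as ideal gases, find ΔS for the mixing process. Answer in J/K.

ΔS_mix = 29.5 J/K

Mole fractions: x_A = 3/5.21 = 0.576, x_B = 0.424.
ΔS_mix = −R(n_A ln x_A + n_B ln x_B) = −8.314 × (3 ln 0.576 + 2.21 ln 0.424) = 29.5 J/K.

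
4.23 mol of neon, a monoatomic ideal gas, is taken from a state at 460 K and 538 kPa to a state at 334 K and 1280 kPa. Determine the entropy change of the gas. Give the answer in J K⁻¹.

ΔS = nC_p ln(T₂/T₁) − nR ln(P₂/P₁), with C_p = 5R/2 = 20.79 J mol⁻¹ K⁻¹ for a monoatomic ideal gas.
ΔS = 4.23 × [20.79 × ln(334/460) − 8.314 × ln(1280/538)] = -58.6 J/K.

ΔS = -58.6 J/K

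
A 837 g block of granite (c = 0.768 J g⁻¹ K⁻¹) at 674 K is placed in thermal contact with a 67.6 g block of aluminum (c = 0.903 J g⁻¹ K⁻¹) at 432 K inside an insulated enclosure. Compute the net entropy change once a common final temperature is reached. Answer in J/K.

Energy balance: T_f = (m₁c₁T₁ + m₂c₂T₂)/(m₁c₁ + m₂c₂) = 653.01 K.
ΔS₁ = m₁c₁ ln(T_f/T₁) = 642.816 × ln(653.01/674) = -20.33 J/K.
ΔS₂ = m₂c₂ ln(T_f/T₂) = 61.0428 × ln(653.01/432) = 25.22 J/K.
ΔS_total = -20.33 + 25.22 = 4.89 J/K.

ΔS_total = 4.89 J/K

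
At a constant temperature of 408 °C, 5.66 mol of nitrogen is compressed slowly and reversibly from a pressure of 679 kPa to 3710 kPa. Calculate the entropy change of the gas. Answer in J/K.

ΔS_gas = -79.9 J/K

For an isothermal ideal gas ΔS_gas = nR ln(P₁/P₂) = 5.66 × 8.314 × ln(679/3710) = -79.9 J/K.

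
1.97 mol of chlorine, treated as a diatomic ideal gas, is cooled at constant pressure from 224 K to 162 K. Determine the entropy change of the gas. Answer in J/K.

ΔS = -18.6 J/K

At constant pressure, ΔS = nC_p ln(T₂/T₁) with C_p = 7R/2 = 29.1 J mol⁻¹ K⁻¹.
ΔS = 1.97 × 29.1 × ln(162/224) = -18.6 J/K.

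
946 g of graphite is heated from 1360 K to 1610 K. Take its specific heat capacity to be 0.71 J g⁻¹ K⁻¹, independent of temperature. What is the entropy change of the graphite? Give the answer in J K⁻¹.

ΔS = 113 J/K

ΔS = ∫dQ_rev/T = m c ln(T₂/T₁) = 946 × 0.71 × ln(1610/1360) = 113 J/K.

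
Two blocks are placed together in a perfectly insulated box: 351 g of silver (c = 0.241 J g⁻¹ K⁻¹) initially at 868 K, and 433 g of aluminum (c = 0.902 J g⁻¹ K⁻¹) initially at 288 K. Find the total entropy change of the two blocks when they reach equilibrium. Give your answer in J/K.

Energy balance: T_f = (m₁c₁T₁ + m₂c₂T₂)/(m₁c₁ + m₂c₂) = 391.26 K.
ΔS₁ = m₁c₁ ln(T_f/T₁) = 84.591 × ln(391.26/868) = -67.4 J/K.
ΔS₂ = m₂c₂ ln(T_f/T₂) = 390.566 × ln(391.26/288) = 119.7 J/K.
ΔS_total = -67.4 + 119.7 = 52.3 J/K.

ΔS_total = 52.3 J/K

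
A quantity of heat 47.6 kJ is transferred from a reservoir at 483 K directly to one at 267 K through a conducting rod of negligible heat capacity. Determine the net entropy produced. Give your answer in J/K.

ΔS_total = 79.7 J/K

ΔS_hot = −Q/T_H = −47600/483 = -98.551 J/K and ΔS_cold = +Q/T_C = 47600/267 = 178.28 J/K.
ΔS_total = -98.551 + 178.28 = 79.7 J/K, positive as the second law requires.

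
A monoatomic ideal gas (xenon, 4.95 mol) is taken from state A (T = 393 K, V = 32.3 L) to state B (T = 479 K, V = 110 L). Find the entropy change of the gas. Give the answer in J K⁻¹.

Entropy is a state function: ΔS = nC_V ln(T₂/T₁) + nR ln(V₂/V₁), with C_V = 3R/2 = 12.47 J mol⁻¹ K⁻¹ for a monoatomic ideal gas.
ΔS = 4.95 × [12.47 × ln(479/393) + 8.314 × ln(110/32.3)] = 62.6 J/K.

ΔS = 62.6 J/K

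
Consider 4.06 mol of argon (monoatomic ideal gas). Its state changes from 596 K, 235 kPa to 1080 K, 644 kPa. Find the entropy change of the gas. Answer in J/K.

ΔS = 16.1 J/K

ΔS = nC_p ln(T₂/T₁) − nR ln(P₂/P₁), with C_p = 5R/2 = 20.79 J mol⁻¹ K⁻¹ for a monoatomic ideal gas.
ΔS = 4.06 × [20.79 × ln(1080/596) − 8.314 × ln(644/235)] = 16.1 J/K.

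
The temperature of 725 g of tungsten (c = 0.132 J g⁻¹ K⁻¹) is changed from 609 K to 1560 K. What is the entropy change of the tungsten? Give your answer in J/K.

ΔS = ∫dQ_rev/T = m c ln(T₂/T₁) = 725 × 0.132 × ln(1560/609) = 90 J/K.

ΔS = 90 J/K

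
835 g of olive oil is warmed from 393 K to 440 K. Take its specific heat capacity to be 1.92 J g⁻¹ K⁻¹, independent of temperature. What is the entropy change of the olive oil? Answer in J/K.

ΔS = 181 J/K

ΔS = ∫dQ_rev/T = m c ln(T₂/T₁) = 835 × 1.92 × ln(440/393) = 181 J/K.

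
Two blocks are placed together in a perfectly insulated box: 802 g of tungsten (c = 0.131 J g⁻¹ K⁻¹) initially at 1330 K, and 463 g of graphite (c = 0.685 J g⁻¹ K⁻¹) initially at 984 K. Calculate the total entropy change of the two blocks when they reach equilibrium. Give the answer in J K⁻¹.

ΔS_total = 3.76 J/K

Energy balance: T_f = (m₁c₁T₁ + m₂c₂T₂)/(m₁c₁ + m₂c₂) = 1070.1 K.
ΔS₁ = m₁c₁ ln(T_f/T₁) = 105.062 × ln(1070.1/1330) = -22.84 J/K.
ΔS₂ = m₂c₂ ln(T_f/T₂) = 317.155 × ln(1070.1/984) = 26.6 J/K.
ΔS_total = -22.84 + 26.6 = 3.76 J/K.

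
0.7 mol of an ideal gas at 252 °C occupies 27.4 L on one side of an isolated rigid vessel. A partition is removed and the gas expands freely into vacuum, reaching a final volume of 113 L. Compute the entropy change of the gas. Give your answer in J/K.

For an ideal gas in free expansion Q = 0 and W = 0, so T is unchanged.
Entropy is a state function; using a reversible isothermal path, ΔS_gas = nR ln(V₂/V₁) = 0.7 × 8.314 × ln(113/27.4) = 8.25 J/K.

ΔS_gas = 8.25 J/K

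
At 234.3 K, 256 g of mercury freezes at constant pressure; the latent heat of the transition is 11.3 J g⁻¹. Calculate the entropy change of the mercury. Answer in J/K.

Heat released by the substance: Q = −mL = −256 × 11.3 = −2892.8 J.
At constant T, ΔS = Q_rev/T = −2892.8 / 234.3 = -12.3 J/K.

ΔS = -12.3 J/K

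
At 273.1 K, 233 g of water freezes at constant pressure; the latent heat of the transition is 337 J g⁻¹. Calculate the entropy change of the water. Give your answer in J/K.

Heat released by the substance: Q = −mL = −233 × 337 = −78521 J.
At constant T, ΔS = Q_rev/T = −78521 / 273.1 = -288 J/K.

ΔS = -288 J/K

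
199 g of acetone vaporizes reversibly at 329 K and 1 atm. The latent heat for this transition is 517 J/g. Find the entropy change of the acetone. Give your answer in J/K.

ΔS = 313 J/K

Heat absorbed by the substance: Q = mL = 199 × 517 = 102883 J.
At constant T, ΔS = Q_rev/T = 102883 / 329 = 313 J/K.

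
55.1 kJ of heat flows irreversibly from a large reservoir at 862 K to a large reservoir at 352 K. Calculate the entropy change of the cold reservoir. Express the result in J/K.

The cold reservoir gains heat Q, so ΔS_cold = +Q/T_C = 55100/352 = 157 J/K.

ΔS_cold = 157 J/K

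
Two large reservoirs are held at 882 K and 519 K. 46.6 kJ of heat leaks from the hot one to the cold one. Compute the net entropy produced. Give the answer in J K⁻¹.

ΔS_hot = −Q/T_H = −46600/882 = -52.83 J/K and ΔS_cold = +Q/T_C = 46600/519 = 89.79 J/K.
ΔS_total = -52.83 + 89.79 = 37 J/K, positive as the second law requires.

ΔS_total = 37 J/K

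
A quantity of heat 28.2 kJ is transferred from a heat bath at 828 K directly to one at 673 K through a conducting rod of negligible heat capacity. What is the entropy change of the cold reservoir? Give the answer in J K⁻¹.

ΔS_cold = 41.9 J/K

The cold reservoir gains heat Q, so ΔS_cold = +Q/T_C = 28200/673 = 41.9 J/K.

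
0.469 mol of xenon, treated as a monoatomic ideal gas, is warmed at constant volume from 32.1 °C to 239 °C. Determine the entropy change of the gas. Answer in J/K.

ΔS = 3.03 J/K

In kelvin: T₁ = 305.25 K, T₂ = 512.15 K. At constant volume, ΔS = nC_V ln(T₂/T₁) with C_V = 3R/2 = 12.47 J mol⁻¹ K⁻¹.
ΔS = 0.469 × 12.47 × ln(512.15/305.25) = 3.03 J/K.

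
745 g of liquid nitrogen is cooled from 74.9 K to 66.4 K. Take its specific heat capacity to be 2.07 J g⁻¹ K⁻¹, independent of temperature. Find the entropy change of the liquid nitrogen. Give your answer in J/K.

ΔS = -186 J/K

ΔS = ∫dQ_rev/T = m c ln(T₂/T₁) = 745 × 2.07 × ln(66.4/74.9) = -186 J/K.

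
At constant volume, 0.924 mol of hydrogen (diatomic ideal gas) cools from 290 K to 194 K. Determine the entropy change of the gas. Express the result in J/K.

ΔS = -7.72 J/K

At constant volume, ΔS = nC_V ln(T₂/T₁) with C_V = 5R/2 = 20.79 J mol⁻¹ K⁻¹.
ΔS = 0.924 × 20.79 × ln(194/290) = -7.72 J/K.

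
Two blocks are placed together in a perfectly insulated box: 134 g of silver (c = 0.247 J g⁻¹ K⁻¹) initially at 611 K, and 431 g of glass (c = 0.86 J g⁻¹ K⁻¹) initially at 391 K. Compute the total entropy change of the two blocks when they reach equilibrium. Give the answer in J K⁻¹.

Energy balance: T_f = (m₁c₁T₁ + m₂c₂T₂)/(m₁c₁ + m₂c₂) = 409.03 K.
ΔS₁ = m₁c₁ ln(T_f/T₁) = 33.098 × ln(409.03/611) = -13.28 J/K.
ΔS₂ = m₂c₂ ln(T_f/T₂) = 370.66 × ln(409.03/391) = 16.71 J/K.
ΔS_total = -13.28 + 16.71 = 3.43 J/K.

ΔS_total = 3.43 J/K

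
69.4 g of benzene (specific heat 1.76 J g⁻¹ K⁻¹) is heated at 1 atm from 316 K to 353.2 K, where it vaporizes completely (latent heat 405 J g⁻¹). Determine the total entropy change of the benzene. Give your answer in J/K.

ΔS = 93.2 J/K

Warming step: ΔS₁ = m c ln(T_tr/T_i) = 69.4 × 1.76 × ln(353.2/316) = 13.59 J/K.
Phase change: ΔS₂ = +mL/T_tr = 69.4 × 405 / 353.2 = 79.58 J/K.
ΔS_total = (13.59) + (79.58) = 93.2 J/K.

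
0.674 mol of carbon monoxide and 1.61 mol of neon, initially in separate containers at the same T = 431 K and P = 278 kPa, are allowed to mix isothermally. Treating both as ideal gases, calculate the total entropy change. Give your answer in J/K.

Mole fractions: x_A = 0.674/2.28 = 0.295, x_B = 0.705.
ΔS_mix = −R(n_A ln x_A + n_B ln x_B) = −8.314 × (0.674 ln 0.295 + 1.61 ln 0.705) = 11.5 J/K.

ΔS_mix = 11.5 J/K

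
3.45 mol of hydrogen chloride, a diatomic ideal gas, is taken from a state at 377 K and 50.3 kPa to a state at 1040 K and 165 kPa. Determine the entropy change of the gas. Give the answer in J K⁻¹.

ΔS = nC_p ln(T₂/T₁) − nR ln(P₂/P₁), with C_p = 7R/2 = 29.1 J mol⁻¹ K⁻¹ for a diatomic ideal gas.
ΔS = 3.45 × [29.1 × ln(1040/377) − 8.314 × ln(165/50.3)] = 67.8 J/K.

ΔS = 67.8 J/K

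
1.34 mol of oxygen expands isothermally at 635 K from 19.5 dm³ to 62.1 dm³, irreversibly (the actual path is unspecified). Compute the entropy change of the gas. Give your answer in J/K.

ΔS_gas = 12.9 J/K

Entropy is a state function, so ΔS_gas depends only on the end states.
For an isothermal ideal gas ΔS_gas = nR ln(V₂/V₁) = 1.34 × 8.314 × ln(62.1/19.5) = 12.9 J/K.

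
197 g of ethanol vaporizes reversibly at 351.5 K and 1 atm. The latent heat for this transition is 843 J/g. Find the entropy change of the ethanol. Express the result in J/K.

ΔS = 472 J/K

Heat absorbed by the substance: Q = mL = 197 × 843 = 166071 J.
At constant T, ΔS = Q_rev/T = 166071 / 351.5 = 472 J/K.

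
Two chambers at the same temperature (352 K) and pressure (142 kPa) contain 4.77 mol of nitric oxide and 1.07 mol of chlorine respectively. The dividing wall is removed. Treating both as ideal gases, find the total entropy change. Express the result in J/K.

Mole fractions: x_A = 4.77/5.84 = 0.817, x_B = 0.183.
ΔS_mix = −R(n_A ln x_A + n_B ln x_B) = −8.314 × (4.77 ln 0.817 + 1.07 ln 0.183) = 23.1 J/K.

ΔS_mix = 23.1 J/K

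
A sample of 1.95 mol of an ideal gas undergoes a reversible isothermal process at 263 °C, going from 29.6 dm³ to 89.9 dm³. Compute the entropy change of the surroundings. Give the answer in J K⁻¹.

ΔS_surr = -18 J/K

For an isothermal ideal gas ΔS_gas = nR ln(V₂/V₁) = 1.95 × 8.314 × ln(89.9/29.6) = 18 J/K.
The process is reversible, so ΔS_surr = −ΔS_gas = -18 J/K and ΔS_universe = 0.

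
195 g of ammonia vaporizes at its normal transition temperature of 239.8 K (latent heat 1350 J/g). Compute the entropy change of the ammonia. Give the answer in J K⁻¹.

ΔS = 1100 J/K

Heat absorbed by the substance: Q = mL = 195 × 1350 = 263250 J.
At constant T, ΔS = Q_rev/T = 263250 / 239.8 = 1100 J/K.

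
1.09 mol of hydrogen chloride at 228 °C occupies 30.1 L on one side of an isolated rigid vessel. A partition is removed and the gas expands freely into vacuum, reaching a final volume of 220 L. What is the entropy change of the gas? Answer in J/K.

For an ideal gas in free expansion Q = 0 and W = 0, so T is unchanged.
Entropy is a state function; using a reversible isothermal path, ΔS_gas = nR ln(V₂/V₁) = 1.09 × 8.314 × ln(220/30.1) = 18 J/K.

ΔS_gas = 18 J/K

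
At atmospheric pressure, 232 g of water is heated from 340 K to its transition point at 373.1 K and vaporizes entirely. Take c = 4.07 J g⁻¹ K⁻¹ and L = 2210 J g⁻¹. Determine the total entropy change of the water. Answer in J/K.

Warming step: ΔS₁ = m c ln(T_tr/T_i) = 232 × 4.07 × ln(373.1/340) = 87.72 J/K.
Phase change: ΔS₂ = +mL/T_tr = 232 × 2210 / 373.1 = 1374 J/K.
ΔS_total = (87.72) + (1374) = 1460 J/K.

ΔS = 1460 J/K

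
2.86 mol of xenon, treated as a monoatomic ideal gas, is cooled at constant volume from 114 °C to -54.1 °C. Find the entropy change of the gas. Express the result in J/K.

ΔS = -20.3 J/K

In kelvin: T₁ = 387.15 K, T₂ = 219.05 K. At constant volume, ΔS = nC_V ln(T₂/T₁) with C_V = 3R/2 = 12.47 J mol⁻¹ K⁻¹.
ΔS = 2.86 × 12.47 × ln(219.05/387.15) = -20.3 J/K.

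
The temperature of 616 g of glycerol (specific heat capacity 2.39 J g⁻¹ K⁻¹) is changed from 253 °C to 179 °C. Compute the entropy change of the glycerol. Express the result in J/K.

In kelvin: T₁ = 526.15 K, T₂ = 452.15 K. ΔS = ∫dQ_rev/T = m c ln(T₂/T₁) = 616 × 2.39 × ln(452.15/526.15) = -223 J/K.

ΔS = -223 J/K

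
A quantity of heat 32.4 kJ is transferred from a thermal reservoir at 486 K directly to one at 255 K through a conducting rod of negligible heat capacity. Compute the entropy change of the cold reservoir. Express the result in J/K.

The cold reservoir gains heat Q, so ΔS_cold = +Q/T_C = 32400/255 = 127 J/K.

ΔS_cold = 127 J/K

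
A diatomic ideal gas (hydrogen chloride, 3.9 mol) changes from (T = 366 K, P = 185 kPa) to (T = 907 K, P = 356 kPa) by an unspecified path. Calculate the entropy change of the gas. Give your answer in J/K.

ΔS = 81.8 J/K

ΔS = nC_p ln(T₂/T₁) − nR ln(P₂/P₁), with C_p = 7R/2 = 29.1 J mol⁻¹ K⁻¹ for a diatomic ideal gas.
ΔS = 3.9 × [29.1 × ln(907/366) − 8.314 × ln(356/185)] = 81.8 J/K.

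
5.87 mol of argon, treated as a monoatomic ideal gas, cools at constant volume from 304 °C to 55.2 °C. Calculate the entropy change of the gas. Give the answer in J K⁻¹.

In kelvin: T₁ = 577.15 K, T₂ = 328.35 K. At constant volume, ΔS = nC_V ln(T₂/T₁) with C_V = 3R/2 = 12.47 J mol⁻¹ K⁻¹.
ΔS = 5.87 × 12.47 × ln(328.35/577.15) = -41.3 J/K.

ΔS = -41.3 J/K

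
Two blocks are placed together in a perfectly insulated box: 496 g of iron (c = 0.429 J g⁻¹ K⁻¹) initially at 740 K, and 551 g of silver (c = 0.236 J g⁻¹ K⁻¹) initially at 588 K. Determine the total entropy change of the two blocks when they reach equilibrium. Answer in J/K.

Energy balance: T_f = (m₁c₁T₁ + m₂c₂T₂)/(m₁c₁ + m₂c₂) = 682.34 K.
ΔS₁ = m₁c₁ ln(T_f/T₁) = 212.784 × ln(682.34/740) = -17.26 J/K.
ΔS₂ = m₂c₂ ln(T_f/T₂) = 130.036 × ln(682.34/588) = 19.35 J/K.
ΔS_total = -17.26 + 19.35 = 2.09 J/K.

ΔS_total = 2.09 J/K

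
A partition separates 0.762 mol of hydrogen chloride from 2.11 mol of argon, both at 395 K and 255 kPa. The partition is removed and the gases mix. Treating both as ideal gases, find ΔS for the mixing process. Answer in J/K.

Mole fractions: x_A = 0.762/2.87 = 0.265, x_B = 0.735.
ΔS_mix = −R(n_A ln x_A + n_B ln x_B) = −8.314 × (0.762 ln 0.265 + 2.11 ln 0.735) = 13.8 J/K.

ΔS_mix = 13.8 J/K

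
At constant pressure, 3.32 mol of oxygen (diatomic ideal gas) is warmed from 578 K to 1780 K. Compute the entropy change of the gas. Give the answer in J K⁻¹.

At constant pressure, ΔS = nC_p ln(T₂/T₁) with C_p = 7R/2 = 29.1 J mol⁻¹ K⁻¹.
ΔS = 3.32 × 29.1 × ln(1780/578) = 109 J/K.

ΔS = 109 J/K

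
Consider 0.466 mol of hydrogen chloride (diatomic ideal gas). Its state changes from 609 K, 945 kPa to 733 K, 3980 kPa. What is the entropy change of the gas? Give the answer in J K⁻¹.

ΔS = -3.06 J/K

ΔS = nC_p ln(T₂/T₁) − nR ln(P₂/P₁), with C_p = 7R/2 = 29.1 J mol⁻¹ K⁻¹ for a diatomic ideal gas.
ΔS = 0.466 × [29.1 × ln(733/609) − 8.314 × ln(3980/945)] = -3.06 J/K.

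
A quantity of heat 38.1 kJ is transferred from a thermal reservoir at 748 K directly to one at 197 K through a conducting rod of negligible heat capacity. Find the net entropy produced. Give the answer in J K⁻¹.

ΔS_hot = −Q/T_H = −38100/748 = -50.94 J/K and ΔS_cold = +Q/T_C = 38100/197 = 193.4 J/K.
ΔS_total = -50.94 + 193.4 = 142 J/K, positive as the second law requires.

ΔS_total = 142 J/K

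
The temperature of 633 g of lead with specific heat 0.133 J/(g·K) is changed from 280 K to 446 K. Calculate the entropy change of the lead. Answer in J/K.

ΔS = 39.2 J/K

ΔS = ∫dQ_rev/T = m c ln(T₂/T₁) = 633 × 0.133 × ln(446/280) = 39.2 J/K.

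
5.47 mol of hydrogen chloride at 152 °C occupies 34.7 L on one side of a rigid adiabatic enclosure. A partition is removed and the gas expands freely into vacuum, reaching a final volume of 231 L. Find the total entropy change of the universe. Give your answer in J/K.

For an ideal gas in free expansion Q = 0 and W = 0, so T is unchanged.
Entropy is a state function; using a reversible isothermal path, ΔS_gas = nR ln(V₂/V₁) = 5.47 × 8.314 × ln(231/34.7) = 86.2 J/K.
The insulated surroundings exchange no heat, so ΔS_surr = 0 and ΔS_universe = ΔS_gas.

ΔS_universe = 86.2 J/K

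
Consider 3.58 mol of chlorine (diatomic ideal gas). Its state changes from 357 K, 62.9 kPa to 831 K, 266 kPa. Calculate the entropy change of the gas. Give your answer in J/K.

ΔS = 45.1 J/K

ΔS = nC_p ln(T₂/T₁) − nR ln(P₂/P₁), with C_p = 7R/2 = 29.1 J mol⁻¹ K⁻¹ for a diatomic ideal gas.
ΔS = 3.58 × [29.1 × ln(831/357) − 8.314 × ln(266/62.9)] = 45.1 J/K.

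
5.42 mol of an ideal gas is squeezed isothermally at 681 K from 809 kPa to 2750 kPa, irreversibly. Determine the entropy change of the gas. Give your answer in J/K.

Entropy is a state function, so ΔS_gas depends only on the end states.
For an isothermal ideal gas ΔS_gas = nR ln(P₁/P₂) = 5.42 × 8.314 × ln(809/2750) = -55.1 J/K.

ΔS_gas = -55.1 J/K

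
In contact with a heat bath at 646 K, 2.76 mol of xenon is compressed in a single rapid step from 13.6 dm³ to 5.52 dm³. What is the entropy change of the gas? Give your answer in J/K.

Entropy is a state function, so ΔS_gas depends only on the end states.
For an isothermal ideal gas ΔS_gas = nR ln(V₂/V₁) = 2.76 × 8.314 × ln(5.52/13.6) = -20.7 J/K.

ΔS_gas = -20.7 J/K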